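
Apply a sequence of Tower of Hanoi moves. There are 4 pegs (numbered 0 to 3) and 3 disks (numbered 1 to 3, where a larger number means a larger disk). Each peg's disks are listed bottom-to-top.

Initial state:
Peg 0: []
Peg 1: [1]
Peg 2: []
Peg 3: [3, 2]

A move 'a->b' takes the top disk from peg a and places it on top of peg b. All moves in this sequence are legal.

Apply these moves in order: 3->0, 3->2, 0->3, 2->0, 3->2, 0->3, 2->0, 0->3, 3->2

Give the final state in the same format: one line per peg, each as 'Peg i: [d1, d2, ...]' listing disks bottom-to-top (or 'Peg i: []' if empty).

Answer: Peg 0: []
Peg 1: [1]
Peg 2: [2]
Peg 3: [3]

Derivation:
After move 1 (3->0):
Peg 0: [2]
Peg 1: [1]
Peg 2: []
Peg 3: [3]

After move 2 (3->2):
Peg 0: [2]
Peg 1: [1]
Peg 2: [3]
Peg 3: []

After move 3 (0->3):
Peg 0: []
Peg 1: [1]
Peg 2: [3]
Peg 3: [2]

After move 4 (2->0):
Peg 0: [3]
Peg 1: [1]
Peg 2: []
Peg 3: [2]

After move 5 (3->2):
Peg 0: [3]
Peg 1: [1]
Peg 2: [2]
Peg 3: []

After move 6 (0->3):
Peg 0: []
Peg 1: [1]
Peg 2: [2]
Peg 3: [3]

After move 7 (2->0):
Peg 0: [2]
Peg 1: [1]
Peg 2: []
Peg 3: [3]

After move 8 (0->3):
Peg 0: []
Peg 1: [1]
Peg 2: []
Peg 3: [3, 2]

After move 9 (3->2):
Peg 0: []
Peg 1: [1]
Peg 2: [2]
Peg 3: [3]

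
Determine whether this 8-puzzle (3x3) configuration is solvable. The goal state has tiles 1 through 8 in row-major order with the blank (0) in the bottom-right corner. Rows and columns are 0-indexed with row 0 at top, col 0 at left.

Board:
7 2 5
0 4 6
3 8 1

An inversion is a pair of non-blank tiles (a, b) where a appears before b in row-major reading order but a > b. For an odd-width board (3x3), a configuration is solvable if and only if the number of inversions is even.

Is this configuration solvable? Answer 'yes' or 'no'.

Answer: yes

Derivation:
Inversions (pairs i<j in row-major order where tile[i] > tile[j] > 0): 16
16 is even, so the puzzle is solvable.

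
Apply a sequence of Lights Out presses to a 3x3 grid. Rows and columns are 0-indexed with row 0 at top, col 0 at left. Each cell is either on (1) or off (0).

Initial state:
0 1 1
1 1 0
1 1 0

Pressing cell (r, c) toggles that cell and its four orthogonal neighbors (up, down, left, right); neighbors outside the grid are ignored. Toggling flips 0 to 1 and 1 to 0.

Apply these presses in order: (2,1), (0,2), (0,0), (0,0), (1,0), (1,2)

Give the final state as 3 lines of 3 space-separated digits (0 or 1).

Answer: 1 0 1
0 0 0
1 0 0

Derivation:
After press 1 at (2,1):
0 1 1
1 0 0
0 0 1

After press 2 at (0,2):
0 0 0
1 0 1
0 0 1

After press 3 at (0,0):
1 1 0
0 0 1
0 0 1

After press 4 at (0,0):
0 0 0
1 0 1
0 0 1

After press 5 at (1,0):
1 0 0
0 1 1
1 0 1

After press 6 at (1,2):
1 0 1
0 0 0
1 0 0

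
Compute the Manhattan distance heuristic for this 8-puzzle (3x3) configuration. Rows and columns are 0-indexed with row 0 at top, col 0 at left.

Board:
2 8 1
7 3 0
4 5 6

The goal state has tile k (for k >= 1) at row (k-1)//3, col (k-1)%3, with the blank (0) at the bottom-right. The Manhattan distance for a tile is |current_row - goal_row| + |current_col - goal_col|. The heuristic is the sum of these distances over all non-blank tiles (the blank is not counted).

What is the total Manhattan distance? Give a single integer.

Tile 2: at (0,0), goal (0,1), distance |0-0|+|0-1| = 1
Tile 8: at (0,1), goal (2,1), distance |0-2|+|1-1| = 2
Tile 1: at (0,2), goal (0,0), distance |0-0|+|2-0| = 2
Tile 7: at (1,0), goal (2,0), distance |1-2|+|0-0| = 1
Tile 3: at (1,1), goal (0,2), distance |1-0|+|1-2| = 2
Tile 4: at (2,0), goal (1,0), distance |2-1|+|0-0| = 1
Tile 5: at (2,1), goal (1,1), distance |2-1|+|1-1| = 1
Tile 6: at (2,2), goal (1,2), distance |2-1|+|2-2| = 1
Sum: 1 + 2 + 2 + 1 + 2 + 1 + 1 + 1 = 11

Answer: 11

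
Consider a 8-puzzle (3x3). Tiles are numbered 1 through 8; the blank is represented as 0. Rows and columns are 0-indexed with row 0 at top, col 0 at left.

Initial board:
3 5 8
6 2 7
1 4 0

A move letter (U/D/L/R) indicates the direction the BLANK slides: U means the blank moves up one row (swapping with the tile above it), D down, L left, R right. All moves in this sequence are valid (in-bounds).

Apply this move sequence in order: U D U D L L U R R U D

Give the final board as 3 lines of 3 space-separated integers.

After move 1 (U):
3 5 8
6 2 0
1 4 7

After move 2 (D):
3 5 8
6 2 7
1 4 0

After move 3 (U):
3 5 8
6 2 0
1 4 7

After move 4 (D):
3 5 8
6 2 7
1 4 0

After move 5 (L):
3 5 8
6 2 7
1 0 4

After move 6 (L):
3 5 8
6 2 7
0 1 4

After move 7 (U):
3 5 8
0 2 7
6 1 4

After move 8 (R):
3 5 8
2 0 7
6 1 4

After move 9 (R):
3 5 8
2 7 0
6 1 4

After move 10 (U):
3 5 0
2 7 8
6 1 4

After move 11 (D):
3 5 8
2 7 0
6 1 4

Answer: 3 5 8
2 7 0
6 1 4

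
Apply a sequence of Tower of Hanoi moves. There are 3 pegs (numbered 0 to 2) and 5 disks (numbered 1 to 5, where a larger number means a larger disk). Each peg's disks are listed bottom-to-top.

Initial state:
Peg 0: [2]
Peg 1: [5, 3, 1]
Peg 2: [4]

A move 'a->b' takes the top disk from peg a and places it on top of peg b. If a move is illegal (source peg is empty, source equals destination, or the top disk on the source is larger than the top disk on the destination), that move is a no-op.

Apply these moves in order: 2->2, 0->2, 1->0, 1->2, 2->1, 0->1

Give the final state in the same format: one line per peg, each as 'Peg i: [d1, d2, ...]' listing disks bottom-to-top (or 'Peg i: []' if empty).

After move 1 (2->2):
Peg 0: [2]
Peg 1: [5, 3, 1]
Peg 2: [4]

After move 2 (0->2):
Peg 0: []
Peg 1: [5, 3, 1]
Peg 2: [4, 2]

After move 3 (1->0):
Peg 0: [1]
Peg 1: [5, 3]
Peg 2: [4, 2]

After move 4 (1->2):
Peg 0: [1]
Peg 1: [5, 3]
Peg 2: [4, 2]

After move 5 (2->1):
Peg 0: [1]
Peg 1: [5, 3, 2]
Peg 2: [4]

After move 6 (0->1):
Peg 0: []
Peg 1: [5, 3, 2, 1]
Peg 2: [4]

Answer: Peg 0: []
Peg 1: [5, 3, 2, 1]
Peg 2: [4]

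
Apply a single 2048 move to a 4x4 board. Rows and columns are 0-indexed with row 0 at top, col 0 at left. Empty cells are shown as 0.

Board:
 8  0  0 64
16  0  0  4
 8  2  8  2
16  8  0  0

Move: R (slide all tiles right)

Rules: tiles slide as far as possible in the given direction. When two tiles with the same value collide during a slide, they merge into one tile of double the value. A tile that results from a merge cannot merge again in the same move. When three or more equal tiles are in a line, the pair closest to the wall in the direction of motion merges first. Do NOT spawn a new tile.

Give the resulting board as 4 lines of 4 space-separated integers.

Answer:  0  0  8 64
 0  0 16  4
 8  2  8  2
 0  0 16  8

Derivation:
Slide right:
row 0: [8, 0, 0, 64] -> [0, 0, 8, 64]
row 1: [16, 0, 0, 4] -> [0, 0, 16, 4]
row 2: [8, 2, 8, 2] -> [8, 2, 8, 2]
row 3: [16, 8, 0, 0] -> [0, 0, 16, 8]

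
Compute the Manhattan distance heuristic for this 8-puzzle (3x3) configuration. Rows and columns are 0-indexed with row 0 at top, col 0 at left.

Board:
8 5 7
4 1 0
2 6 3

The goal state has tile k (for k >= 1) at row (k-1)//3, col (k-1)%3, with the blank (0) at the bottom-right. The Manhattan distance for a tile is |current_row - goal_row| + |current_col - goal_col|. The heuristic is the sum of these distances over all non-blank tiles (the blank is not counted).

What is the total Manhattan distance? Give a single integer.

Answer: 17

Derivation:
Tile 8: at (0,0), goal (2,1), distance |0-2|+|0-1| = 3
Tile 5: at (0,1), goal (1,1), distance |0-1|+|1-1| = 1
Tile 7: at (0,2), goal (2,0), distance |0-2|+|2-0| = 4
Tile 4: at (1,0), goal (1,0), distance |1-1|+|0-0| = 0
Tile 1: at (1,1), goal (0,0), distance |1-0|+|1-0| = 2
Tile 2: at (2,0), goal (0,1), distance |2-0|+|0-1| = 3
Tile 6: at (2,1), goal (1,2), distance |2-1|+|1-2| = 2
Tile 3: at (2,2), goal (0,2), distance |2-0|+|2-2| = 2
Sum: 3 + 1 + 4 + 0 + 2 + 3 + 2 + 2 = 17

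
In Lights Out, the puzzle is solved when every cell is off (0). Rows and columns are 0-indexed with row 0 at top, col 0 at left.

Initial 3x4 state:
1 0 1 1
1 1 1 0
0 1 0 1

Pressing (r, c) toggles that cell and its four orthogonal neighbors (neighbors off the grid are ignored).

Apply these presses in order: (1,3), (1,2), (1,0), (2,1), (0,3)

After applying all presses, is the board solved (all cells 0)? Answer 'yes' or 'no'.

Answer: no

Derivation:
After press 1 at (1,3):
1 0 1 0
1 1 0 1
0 1 0 0

After press 2 at (1,2):
1 0 0 0
1 0 1 0
0 1 1 0

After press 3 at (1,0):
0 0 0 0
0 1 1 0
1 1 1 0

After press 4 at (2,1):
0 0 0 0
0 0 1 0
0 0 0 0

After press 5 at (0,3):
0 0 1 1
0 0 1 1
0 0 0 0

Lights still on: 4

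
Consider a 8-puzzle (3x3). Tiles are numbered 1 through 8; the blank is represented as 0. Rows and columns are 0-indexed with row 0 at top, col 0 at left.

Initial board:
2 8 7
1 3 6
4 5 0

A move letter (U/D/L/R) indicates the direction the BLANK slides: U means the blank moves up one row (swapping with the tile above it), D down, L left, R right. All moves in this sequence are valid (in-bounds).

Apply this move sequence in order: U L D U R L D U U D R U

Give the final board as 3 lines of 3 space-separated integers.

After move 1 (U):
2 8 7
1 3 0
4 5 6

After move 2 (L):
2 8 7
1 0 3
4 5 6

After move 3 (D):
2 8 7
1 5 3
4 0 6

After move 4 (U):
2 8 7
1 0 3
4 5 6

After move 5 (R):
2 8 7
1 3 0
4 5 6

After move 6 (L):
2 8 7
1 0 3
4 5 6

After move 7 (D):
2 8 7
1 5 3
4 0 6

After move 8 (U):
2 8 7
1 0 3
4 5 6

After move 9 (U):
2 0 7
1 8 3
4 5 6

After move 10 (D):
2 8 7
1 0 3
4 5 6

After move 11 (R):
2 8 7
1 3 0
4 5 6

After move 12 (U):
2 8 0
1 3 7
4 5 6

Answer: 2 8 0
1 3 7
4 5 6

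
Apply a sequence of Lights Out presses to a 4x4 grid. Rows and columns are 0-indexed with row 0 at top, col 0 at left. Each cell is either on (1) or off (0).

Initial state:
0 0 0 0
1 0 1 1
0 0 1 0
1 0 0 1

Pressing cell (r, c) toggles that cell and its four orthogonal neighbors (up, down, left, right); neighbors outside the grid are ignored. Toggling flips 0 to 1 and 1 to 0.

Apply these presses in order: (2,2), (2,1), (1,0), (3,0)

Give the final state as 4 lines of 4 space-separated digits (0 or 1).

Answer: 1 0 0 0
0 0 0 1
1 0 1 1
0 0 1 1

Derivation:
After press 1 at (2,2):
0 0 0 0
1 0 0 1
0 1 0 1
1 0 1 1

After press 2 at (2,1):
0 0 0 0
1 1 0 1
1 0 1 1
1 1 1 1

After press 3 at (1,0):
1 0 0 0
0 0 0 1
0 0 1 1
1 1 1 1

After press 4 at (3,0):
1 0 0 0
0 0 0 1
1 0 1 1
0 0 1 1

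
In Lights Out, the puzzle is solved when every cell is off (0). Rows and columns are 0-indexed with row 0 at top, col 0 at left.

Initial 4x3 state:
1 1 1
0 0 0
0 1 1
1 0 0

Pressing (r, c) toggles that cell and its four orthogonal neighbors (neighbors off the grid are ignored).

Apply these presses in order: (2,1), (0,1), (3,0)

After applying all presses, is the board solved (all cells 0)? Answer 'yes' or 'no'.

After press 1 at (2,1):
1 1 1
0 1 0
1 0 0
1 1 0

After press 2 at (0,1):
0 0 0
0 0 0
1 0 0
1 1 0

After press 3 at (3,0):
0 0 0
0 0 0
0 0 0
0 0 0

Lights still on: 0

Answer: yes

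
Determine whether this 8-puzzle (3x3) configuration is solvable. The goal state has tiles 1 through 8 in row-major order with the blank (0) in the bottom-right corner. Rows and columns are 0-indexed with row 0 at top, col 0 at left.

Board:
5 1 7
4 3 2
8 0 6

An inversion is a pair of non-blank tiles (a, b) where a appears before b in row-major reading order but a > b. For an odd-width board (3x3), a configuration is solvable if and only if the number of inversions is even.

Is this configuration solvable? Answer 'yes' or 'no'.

Inversions (pairs i<j in row-major order where tile[i] > tile[j] > 0): 12
12 is even, so the puzzle is solvable.

Answer: yes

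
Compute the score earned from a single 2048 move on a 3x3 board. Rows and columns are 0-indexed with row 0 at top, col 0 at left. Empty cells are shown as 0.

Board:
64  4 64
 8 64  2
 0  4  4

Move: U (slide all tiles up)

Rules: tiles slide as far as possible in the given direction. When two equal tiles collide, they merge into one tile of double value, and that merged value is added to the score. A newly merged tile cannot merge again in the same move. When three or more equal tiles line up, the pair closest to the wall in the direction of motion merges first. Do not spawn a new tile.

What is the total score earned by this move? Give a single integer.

Answer: 0

Derivation:
Slide up:
col 0: [64, 8, 0] -> [64, 8, 0]  score +0 (running 0)
col 1: [4, 64, 4] -> [4, 64, 4]  score +0 (running 0)
col 2: [64, 2, 4] -> [64, 2, 4]  score +0 (running 0)
Board after move:
64  4 64
 8 64  2
 0  4  4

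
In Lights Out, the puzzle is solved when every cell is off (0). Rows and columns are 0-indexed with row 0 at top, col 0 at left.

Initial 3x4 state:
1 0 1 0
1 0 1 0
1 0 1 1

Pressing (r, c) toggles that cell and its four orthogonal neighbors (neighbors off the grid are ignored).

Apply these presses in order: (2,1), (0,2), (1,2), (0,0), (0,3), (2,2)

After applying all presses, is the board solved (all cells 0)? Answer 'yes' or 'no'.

Answer: yes

Derivation:
After press 1 at (2,1):
1 0 1 0
1 1 1 0
0 1 0 1

After press 2 at (0,2):
1 1 0 1
1 1 0 0
0 1 0 1

After press 3 at (1,2):
1 1 1 1
1 0 1 1
0 1 1 1

After press 4 at (0,0):
0 0 1 1
0 0 1 1
0 1 1 1

After press 5 at (0,3):
0 0 0 0
0 0 1 0
0 1 1 1

After press 6 at (2,2):
0 0 0 0
0 0 0 0
0 0 0 0

Lights still on: 0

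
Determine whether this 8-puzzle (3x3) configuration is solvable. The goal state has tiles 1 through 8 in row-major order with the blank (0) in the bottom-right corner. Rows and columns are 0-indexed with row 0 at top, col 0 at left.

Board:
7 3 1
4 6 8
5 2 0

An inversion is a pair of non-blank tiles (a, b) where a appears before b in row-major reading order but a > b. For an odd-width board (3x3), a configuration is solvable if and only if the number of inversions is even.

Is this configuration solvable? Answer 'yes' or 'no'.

Inversions (pairs i<j in row-major order where tile[i] > tile[j] > 0): 14
14 is even, so the puzzle is solvable.

Answer: yes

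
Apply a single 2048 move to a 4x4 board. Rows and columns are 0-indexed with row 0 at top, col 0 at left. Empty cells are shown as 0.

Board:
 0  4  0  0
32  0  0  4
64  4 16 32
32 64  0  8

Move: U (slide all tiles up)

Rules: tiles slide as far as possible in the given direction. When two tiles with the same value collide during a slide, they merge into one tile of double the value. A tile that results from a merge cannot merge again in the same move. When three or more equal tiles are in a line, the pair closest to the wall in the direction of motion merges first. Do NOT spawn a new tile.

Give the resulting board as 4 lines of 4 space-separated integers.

Answer: 32  8 16  4
64 64  0 32
32  0  0  8
 0  0  0  0

Derivation:
Slide up:
col 0: [0, 32, 64, 32] -> [32, 64, 32, 0]
col 1: [4, 0, 4, 64] -> [8, 64, 0, 0]
col 2: [0, 0, 16, 0] -> [16, 0, 0, 0]
col 3: [0, 4, 32, 8] -> [4, 32, 8, 0]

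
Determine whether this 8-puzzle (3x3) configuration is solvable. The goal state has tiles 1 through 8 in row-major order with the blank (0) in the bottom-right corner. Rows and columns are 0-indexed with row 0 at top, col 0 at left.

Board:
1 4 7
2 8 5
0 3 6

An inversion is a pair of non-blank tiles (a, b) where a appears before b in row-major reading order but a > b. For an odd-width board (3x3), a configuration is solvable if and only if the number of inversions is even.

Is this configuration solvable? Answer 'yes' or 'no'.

Inversions (pairs i<j in row-major order where tile[i] > tile[j] > 0): 10
10 is even, so the puzzle is solvable.

Answer: yes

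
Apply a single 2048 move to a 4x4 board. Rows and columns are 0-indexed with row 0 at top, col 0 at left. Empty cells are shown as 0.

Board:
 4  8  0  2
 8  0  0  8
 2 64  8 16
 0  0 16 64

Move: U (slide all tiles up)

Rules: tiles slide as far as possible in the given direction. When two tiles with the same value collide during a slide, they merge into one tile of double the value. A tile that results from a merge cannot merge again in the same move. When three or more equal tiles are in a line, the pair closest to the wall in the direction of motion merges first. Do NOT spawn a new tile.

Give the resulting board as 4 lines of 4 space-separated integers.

Slide up:
col 0: [4, 8, 2, 0] -> [4, 8, 2, 0]
col 1: [8, 0, 64, 0] -> [8, 64, 0, 0]
col 2: [0, 0, 8, 16] -> [8, 16, 0, 0]
col 3: [2, 8, 16, 64] -> [2, 8, 16, 64]

Answer:  4  8  8  2
 8 64 16  8
 2  0  0 16
 0  0  0 64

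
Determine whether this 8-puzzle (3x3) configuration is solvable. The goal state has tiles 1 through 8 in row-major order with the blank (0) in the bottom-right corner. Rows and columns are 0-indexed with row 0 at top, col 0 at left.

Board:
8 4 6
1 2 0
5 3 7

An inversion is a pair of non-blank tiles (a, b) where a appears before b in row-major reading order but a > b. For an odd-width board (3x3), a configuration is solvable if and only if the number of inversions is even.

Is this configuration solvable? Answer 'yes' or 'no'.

Answer: no

Derivation:
Inversions (pairs i<j in row-major order where tile[i] > tile[j] > 0): 15
15 is odd, so the puzzle is not solvable.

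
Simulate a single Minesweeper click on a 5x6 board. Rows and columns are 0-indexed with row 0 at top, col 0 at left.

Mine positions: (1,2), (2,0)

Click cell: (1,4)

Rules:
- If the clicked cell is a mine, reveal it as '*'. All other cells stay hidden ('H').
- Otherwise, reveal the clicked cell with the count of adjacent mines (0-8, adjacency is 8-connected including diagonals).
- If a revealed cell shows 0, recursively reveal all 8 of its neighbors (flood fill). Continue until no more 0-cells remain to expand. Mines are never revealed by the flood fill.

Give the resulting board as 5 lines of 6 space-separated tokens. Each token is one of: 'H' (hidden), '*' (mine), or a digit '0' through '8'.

H H H 1 0 0
H H H 1 0 0
H 2 1 1 0 0
1 1 0 0 0 0
0 0 0 0 0 0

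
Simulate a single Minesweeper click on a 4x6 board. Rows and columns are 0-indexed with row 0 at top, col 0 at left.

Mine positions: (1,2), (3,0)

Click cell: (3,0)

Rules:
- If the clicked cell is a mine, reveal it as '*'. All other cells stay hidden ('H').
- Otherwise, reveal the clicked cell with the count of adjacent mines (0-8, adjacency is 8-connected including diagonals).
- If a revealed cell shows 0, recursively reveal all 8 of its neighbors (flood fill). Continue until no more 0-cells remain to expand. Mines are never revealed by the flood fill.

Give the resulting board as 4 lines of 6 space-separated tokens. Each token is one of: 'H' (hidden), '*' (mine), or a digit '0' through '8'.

H H H H H H
H H H H H H
H H H H H H
* H H H H H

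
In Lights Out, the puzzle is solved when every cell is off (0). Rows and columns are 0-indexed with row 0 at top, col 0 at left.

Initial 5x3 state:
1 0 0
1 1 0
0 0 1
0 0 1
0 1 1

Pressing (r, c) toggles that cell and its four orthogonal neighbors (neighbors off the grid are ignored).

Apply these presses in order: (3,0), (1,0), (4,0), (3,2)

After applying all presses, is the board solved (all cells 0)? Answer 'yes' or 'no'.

After press 1 at (3,0):
1 0 0
1 1 0
1 0 1
1 1 1
1 1 1

After press 2 at (1,0):
0 0 0
0 0 0
0 0 1
1 1 1
1 1 1

After press 3 at (4,0):
0 0 0
0 0 0
0 0 1
0 1 1
0 0 1

After press 4 at (3,2):
0 0 0
0 0 0
0 0 0
0 0 0
0 0 0

Lights still on: 0

Answer: yes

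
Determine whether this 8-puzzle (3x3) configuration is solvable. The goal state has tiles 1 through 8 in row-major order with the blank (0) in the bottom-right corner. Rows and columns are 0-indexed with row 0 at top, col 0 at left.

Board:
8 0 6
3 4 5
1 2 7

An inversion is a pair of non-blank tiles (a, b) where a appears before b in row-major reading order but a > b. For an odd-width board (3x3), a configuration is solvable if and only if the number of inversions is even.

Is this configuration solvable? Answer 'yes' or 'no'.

Inversions (pairs i<j in row-major order where tile[i] > tile[j] > 0): 18
18 is even, so the puzzle is solvable.

Answer: yes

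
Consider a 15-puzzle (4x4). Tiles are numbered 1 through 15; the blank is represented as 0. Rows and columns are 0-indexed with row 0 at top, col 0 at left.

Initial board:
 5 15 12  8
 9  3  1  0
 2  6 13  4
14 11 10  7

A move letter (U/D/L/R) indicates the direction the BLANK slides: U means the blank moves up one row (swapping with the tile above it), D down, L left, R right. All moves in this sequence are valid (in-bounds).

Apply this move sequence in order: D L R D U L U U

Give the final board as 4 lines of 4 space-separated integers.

After move 1 (D):
 5 15 12  8
 9  3  1  4
 2  6 13  0
14 11 10  7

After move 2 (L):
 5 15 12  8
 9  3  1  4
 2  6  0 13
14 11 10  7

After move 3 (R):
 5 15 12  8
 9  3  1  4
 2  6 13  0
14 11 10  7

After move 4 (D):
 5 15 12  8
 9  3  1  4
 2  6 13  7
14 11 10  0

After move 5 (U):
 5 15 12  8
 9  3  1  4
 2  6 13  0
14 11 10  7

After move 6 (L):
 5 15 12  8
 9  3  1  4
 2  6  0 13
14 11 10  7

After move 7 (U):
 5 15 12  8
 9  3  0  4
 2  6  1 13
14 11 10  7

After move 8 (U):
 5 15  0  8
 9  3 12  4
 2  6  1 13
14 11 10  7

Answer:  5 15  0  8
 9  3 12  4
 2  6  1 13
14 11 10  7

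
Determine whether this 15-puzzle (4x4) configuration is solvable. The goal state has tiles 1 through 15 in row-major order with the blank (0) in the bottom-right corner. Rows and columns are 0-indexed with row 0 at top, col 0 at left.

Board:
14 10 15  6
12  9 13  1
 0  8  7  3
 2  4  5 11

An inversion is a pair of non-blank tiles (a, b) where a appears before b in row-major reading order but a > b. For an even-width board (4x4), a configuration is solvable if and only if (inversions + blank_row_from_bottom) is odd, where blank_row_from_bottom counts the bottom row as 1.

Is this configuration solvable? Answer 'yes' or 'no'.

Inversions: 73
Blank is in row 2 (0-indexed from top), which is row 2 counting from the bottom (bottom = 1).
73 + 2 = 75, which is odd, so the puzzle is solvable.

Answer: yes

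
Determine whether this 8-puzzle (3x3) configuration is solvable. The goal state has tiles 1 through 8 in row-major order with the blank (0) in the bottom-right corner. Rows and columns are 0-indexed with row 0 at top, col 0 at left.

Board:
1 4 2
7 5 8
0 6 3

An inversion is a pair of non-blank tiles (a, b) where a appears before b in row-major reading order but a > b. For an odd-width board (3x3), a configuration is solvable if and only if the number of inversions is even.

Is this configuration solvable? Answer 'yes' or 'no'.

Answer: no

Derivation:
Inversions (pairs i<j in row-major order where tile[i] > tile[j] > 0): 9
9 is odd, so the puzzle is not solvable.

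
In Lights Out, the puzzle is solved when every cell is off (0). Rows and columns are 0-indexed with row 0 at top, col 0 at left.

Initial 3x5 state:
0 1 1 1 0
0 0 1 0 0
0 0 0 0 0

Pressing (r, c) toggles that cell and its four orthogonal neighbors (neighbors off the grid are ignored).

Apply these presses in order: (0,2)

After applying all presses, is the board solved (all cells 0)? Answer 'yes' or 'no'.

After press 1 at (0,2):
0 0 0 0 0
0 0 0 0 0
0 0 0 0 0

Lights still on: 0

Answer: yes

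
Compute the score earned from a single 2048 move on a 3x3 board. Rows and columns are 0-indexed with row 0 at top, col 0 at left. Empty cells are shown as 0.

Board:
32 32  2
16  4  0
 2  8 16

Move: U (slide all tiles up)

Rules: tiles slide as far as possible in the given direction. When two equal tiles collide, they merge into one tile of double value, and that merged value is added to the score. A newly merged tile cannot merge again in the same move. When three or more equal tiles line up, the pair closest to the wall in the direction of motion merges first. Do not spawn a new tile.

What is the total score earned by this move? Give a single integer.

Answer: 0

Derivation:
Slide up:
col 0: [32, 16, 2] -> [32, 16, 2]  score +0 (running 0)
col 1: [32, 4, 8] -> [32, 4, 8]  score +0 (running 0)
col 2: [2, 0, 16] -> [2, 16, 0]  score +0 (running 0)
Board after move:
32 32  2
16  4 16
 2  8  0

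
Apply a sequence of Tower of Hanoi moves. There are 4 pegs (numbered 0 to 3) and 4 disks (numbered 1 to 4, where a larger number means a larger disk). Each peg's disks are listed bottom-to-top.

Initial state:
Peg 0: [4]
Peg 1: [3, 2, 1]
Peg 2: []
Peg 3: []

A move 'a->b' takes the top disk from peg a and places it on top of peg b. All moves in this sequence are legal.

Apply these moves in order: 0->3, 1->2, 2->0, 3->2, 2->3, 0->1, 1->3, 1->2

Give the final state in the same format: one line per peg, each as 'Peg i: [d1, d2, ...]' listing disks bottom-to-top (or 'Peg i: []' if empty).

After move 1 (0->3):
Peg 0: []
Peg 1: [3, 2, 1]
Peg 2: []
Peg 3: [4]

After move 2 (1->2):
Peg 0: []
Peg 1: [3, 2]
Peg 2: [1]
Peg 3: [4]

After move 3 (2->0):
Peg 0: [1]
Peg 1: [3, 2]
Peg 2: []
Peg 3: [4]

After move 4 (3->2):
Peg 0: [1]
Peg 1: [3, 2]
Peg 2: [4]
Peg 3: []

After move 5 (2->3):
Peg 0: [1]
Peg 1: [3, 2]
Peg 2: []
Peg 3: [4]

After move 6 (0->1):
Peg 0: []
Peg 1: [3, 2, 1]
Peg 2: []
Peg 3: [4]

After move 7 (1->3):
Peg 0: []
Peg 1: [3, 2]
Peg 2: []
Peg 3: [4, 1]

After move 8 (1->2):
Peg 0: []
Peg 1: [3]
Peg 2: [2]
Peg 3: [4, 1]

Answer: Peg 0: []
Peg 1: [3]
Peg 2: [2]
Peg 3: [4, 1]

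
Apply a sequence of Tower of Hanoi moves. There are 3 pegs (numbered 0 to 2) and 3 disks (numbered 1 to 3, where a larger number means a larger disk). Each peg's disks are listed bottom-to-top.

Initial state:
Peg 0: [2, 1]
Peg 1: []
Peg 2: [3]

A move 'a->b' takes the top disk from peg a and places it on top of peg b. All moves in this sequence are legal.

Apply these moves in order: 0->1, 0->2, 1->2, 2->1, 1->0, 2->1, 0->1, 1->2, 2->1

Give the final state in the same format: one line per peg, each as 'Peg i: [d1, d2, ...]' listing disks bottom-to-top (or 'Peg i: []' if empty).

Answer: Peg 0: []
Peg 1: [2, 1]
Peg 2: [3]

Derivation:
After move 1 (0->1):
Peg 0: [2]
Peg 1: [1]
Peg 2: [3]

After move 2 (0->2):
Peg 0: []
Peg 1: [1]
Peg 2: [3, 2]

After move 3 (1->2):
Peg 0: []
Peg 1: []
Peg 2: [3, 2, 1]

After move 4 (2->1):
Peg 0: []
Peg 1: [1]
Peg 2: [3, 2]

After move 5 (1->0):
Peg 0: [1]
Peg 1: []
Peg 2: [3, 2]

After move 6 (2->1):
Peg 0: [1]
Peg 1: [2]
Peg 2: [3]

After move 7 (0->1):
Peg 0: []
Peg 1: [2, 1]
Peg 2: [3]

After move 8 (1->2):
Peg 0: []
Peg 1: [2]
Peg 2: [3, 1]

After move 9 (2->1):
Peg 0: []
Peg 1: [2, 1]
Peg 2: [3]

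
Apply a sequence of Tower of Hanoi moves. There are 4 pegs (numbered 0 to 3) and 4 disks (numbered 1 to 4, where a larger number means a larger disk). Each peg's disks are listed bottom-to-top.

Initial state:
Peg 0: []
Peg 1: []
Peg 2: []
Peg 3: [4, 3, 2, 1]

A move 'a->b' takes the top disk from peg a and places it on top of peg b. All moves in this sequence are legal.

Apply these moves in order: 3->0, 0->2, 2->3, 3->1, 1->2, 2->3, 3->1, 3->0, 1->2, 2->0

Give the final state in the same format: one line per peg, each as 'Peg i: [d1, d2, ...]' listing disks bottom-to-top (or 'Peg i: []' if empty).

After move 1 (3->0):
Peg 0: [1]
Peg 1: []
Peg 2: []
Peg 3: [4, 3, 2]

After move 2 (0->2):
Peg 0: []
Peg 1: []
Peg 2: [1]
Peg 3: [4, 3, 2]

After move 3 (2->3):
Peg 0: []
Peg 1: []
Peg 2: []
Peg 3: [4, 3, 2, 1]

After move 4 (3->1):
Peg 0: []
Peg 1: [1]
Peg 2: []
Peg 3: [4, 3, 2]

After move 5 (1->2):
Peg 0: []
Peg 1: []
Peg 2: [1]
Peg 3: [4, 3, 2]

After move 6 (2->3):
Peg 0: []
Peg 1: []
Peg 2: []
Peg 3: [4, 3, 2, 1]

After move 7 (3->1):
Peg 0: []
Peg 1: [1]
Peg 2: []
Peg 3: [4, 3, 2]

After move 8 (3->0):
Peg 0: [2]
Peg 1: [1]
Peg 2: []
Peg 3: [4, 3]

After move 9 (1->2):
Peg 0: [2]
Peg 1: []
Peg 2: [1]
Peg 3: [4, 3]

After move 10 (2->0):
Peg 0: [2, 1]
Peg 1: []
Peg 2: []
Peg 3: [4, 3]

Answer: Peg 0: [2, 1]
Peg 1: []
Peg 2: []
Peg 3: [4, 3]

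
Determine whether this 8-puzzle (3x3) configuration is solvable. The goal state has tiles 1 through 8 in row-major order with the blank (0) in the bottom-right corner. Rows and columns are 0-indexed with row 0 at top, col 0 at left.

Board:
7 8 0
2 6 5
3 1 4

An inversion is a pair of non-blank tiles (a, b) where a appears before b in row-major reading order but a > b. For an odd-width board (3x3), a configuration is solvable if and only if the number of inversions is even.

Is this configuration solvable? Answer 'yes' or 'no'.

Inversions (pairs i<j in row-major order where tile[i] > tile[j] > 0): 21
21 is odd, so the puzzle is not solvable.

Answer: no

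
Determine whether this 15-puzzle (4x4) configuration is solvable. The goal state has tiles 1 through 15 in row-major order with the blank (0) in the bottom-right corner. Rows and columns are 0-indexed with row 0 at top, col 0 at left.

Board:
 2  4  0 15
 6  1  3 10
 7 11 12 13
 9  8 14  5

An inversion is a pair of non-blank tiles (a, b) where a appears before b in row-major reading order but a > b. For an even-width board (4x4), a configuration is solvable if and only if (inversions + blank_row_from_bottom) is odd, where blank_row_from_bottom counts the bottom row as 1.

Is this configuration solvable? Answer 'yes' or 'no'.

Answer: no

Derivation:
Inversions: 36
Blank is in row 0 (0-indexed from top), which is row 4 counting from the bottom (bottom = 1).
36 + 4 = 40, which is even, so the puzzle is not solvable.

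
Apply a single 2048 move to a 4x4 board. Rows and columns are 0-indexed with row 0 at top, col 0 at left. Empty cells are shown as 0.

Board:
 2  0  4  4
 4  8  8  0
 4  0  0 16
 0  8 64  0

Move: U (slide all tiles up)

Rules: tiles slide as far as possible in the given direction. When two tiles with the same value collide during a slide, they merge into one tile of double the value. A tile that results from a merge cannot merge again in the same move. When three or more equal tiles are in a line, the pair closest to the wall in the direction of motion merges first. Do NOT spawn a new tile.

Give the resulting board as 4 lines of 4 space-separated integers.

Slide up:
col 0: [2, 4, 4, 0] -> [2, 8, 0, 0]
col 1: [0, 8, 0, 8] -> [16, 0, 0, 0]
col 2: [4, 8, 0, 64] -> [4, 8, 64, 0]
col 3: [4, 0, 16, 0] -> [4, 16, 0, 0]

Answer:  2 16  4  4
 8  0  8 16
 0  0 64  0
 0  0  0  0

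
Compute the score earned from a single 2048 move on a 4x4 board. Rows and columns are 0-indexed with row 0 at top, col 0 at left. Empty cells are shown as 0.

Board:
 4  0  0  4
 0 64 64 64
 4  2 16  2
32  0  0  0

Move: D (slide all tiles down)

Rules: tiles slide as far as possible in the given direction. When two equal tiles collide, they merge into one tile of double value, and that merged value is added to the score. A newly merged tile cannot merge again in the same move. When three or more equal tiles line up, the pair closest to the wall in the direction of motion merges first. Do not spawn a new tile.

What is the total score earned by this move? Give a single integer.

Answer: 8

Derivation:
Slide down:
col 0: [4, 0, 4, 32] -> [0, 0, 8, 32]  score +8 (running 8)
col 1: [0, 64, 2, 0] -> [0, 0, 64, 2]  score +0 (running 8)
col 2: [0, 64, 16, 0] -> [0, 0, 64, 16]  score +0 (running 8)
col 3: [4, 64, 2, 0] -> [0, 4, 64, 2]  score +0 (running 8)
Board after move:
 0  0  0  0
 0  0  0  4
 8 64 64 64
32  2 16  2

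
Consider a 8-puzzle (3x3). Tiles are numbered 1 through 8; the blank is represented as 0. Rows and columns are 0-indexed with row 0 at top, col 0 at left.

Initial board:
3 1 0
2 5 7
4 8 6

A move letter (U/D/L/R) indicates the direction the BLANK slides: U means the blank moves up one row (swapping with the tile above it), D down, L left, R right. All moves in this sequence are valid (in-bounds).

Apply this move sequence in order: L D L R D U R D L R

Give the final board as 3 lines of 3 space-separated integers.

After move 1 (L):
3 0 1
2 5 7
4 8 6

After move 2 (D):
3 5 1
2 0 7
4 8 6

After move 3 (L):
3 5 1
0 2 7
4 8 6

After move 4 (R):
3 5 1
2 0 7
4 8 6

After move 5 (D):
3 5 1
2 8 7
4 0 6

After move 6 (U):
3 5 1
2 0 7
4 8 6

After move 7 (R):
3 5 1
2 7 0
4 8 6

After move 8 (D):
3 5 1
2 7 6
4 8 0

After move 9 (L):
3 5 1
2 7 6
4 0 8

After move 10 (R):
3 5 1
2 7 6
4 8 0

Answer: 3 5 1
2 7 6
4 8 0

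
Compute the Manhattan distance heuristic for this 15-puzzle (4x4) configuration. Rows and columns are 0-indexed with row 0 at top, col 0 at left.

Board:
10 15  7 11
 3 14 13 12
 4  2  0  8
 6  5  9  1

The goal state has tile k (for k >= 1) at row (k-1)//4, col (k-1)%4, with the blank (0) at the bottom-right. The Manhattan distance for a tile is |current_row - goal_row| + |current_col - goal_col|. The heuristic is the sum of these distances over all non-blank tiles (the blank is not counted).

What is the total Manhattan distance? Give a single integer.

Tile 10: at (0,0), goal (2,1), distance |0-2|+|0-1| = 3
Tile 15: at (0,1), goal (3,2), distance |0-3|+|1-2| = 4
Tile 7: at (0,2), goal (1,2), distance |0-1|+|2-2| = 1
Tile 11: at (0,3), goal (2,2), distance |0-2|+|3-2| = 3
Tile 3: at (1,0), goal (0,2), distance |1-0|+|0-2| = 3
Tile 14: at (1,1), goal (3,1), distance |1-3|+|1-1| = 2
Tile 13: at (1,2), goal (3,0), distance |1-3|+|2-0| = 4
Tile 12: at (1,3), goal (2,3), distance |1-2|+|3-3| = 1
Tile 4: at (2,0), goal (0,3), distance |2-0|+|0-3| = 5
Tile 2: at (2,1), goal (0,1), distance |2-0|+|1-1| = 2
Tile 8: at (2,3), goal (1,3), distance |2-1|+|3-3| = 1
Tile 6: at (3,0), goal (1,1), distance |3-1|+|0-1| = 3
Tile 5: at (3,1), goal (1,0), distance |3-1|+|1-0| = 3
Tile 9: at (3,2), goal (2,0), distance |3-2|+|2-0| = 3
Tile 1: at (3,3), goal (0,0), distance |3-0|+|3-0| = 6
Sum: 3 + 4 + 1 + 3 + 3 + 2 + 4 + 1 + 5 + 2 + 1 + 3 + 3 + 3 + 6 = 44

Answer: 44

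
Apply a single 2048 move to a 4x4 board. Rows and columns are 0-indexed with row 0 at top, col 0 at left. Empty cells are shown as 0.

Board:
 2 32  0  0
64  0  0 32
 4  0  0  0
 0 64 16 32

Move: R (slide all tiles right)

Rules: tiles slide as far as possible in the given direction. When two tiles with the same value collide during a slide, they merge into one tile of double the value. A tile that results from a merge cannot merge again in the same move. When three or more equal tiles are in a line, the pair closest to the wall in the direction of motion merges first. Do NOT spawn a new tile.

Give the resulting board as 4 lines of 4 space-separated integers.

Slide right:
row 0: [2, 32, 0, 0] -> [0, 0, 2, 32]
row 1: [64, 0, 0, 32] -> [0, 0, 64, 32]
row 2: [4, 0, 0, 0] -> [0, 0, 0, 4]
row 3: [0, 64, 16, 32] -> [0, 64, 16, 32]

Answer:  0  0  2 32
 0  0 64 32
 0  0  0  4
 0 64 16 32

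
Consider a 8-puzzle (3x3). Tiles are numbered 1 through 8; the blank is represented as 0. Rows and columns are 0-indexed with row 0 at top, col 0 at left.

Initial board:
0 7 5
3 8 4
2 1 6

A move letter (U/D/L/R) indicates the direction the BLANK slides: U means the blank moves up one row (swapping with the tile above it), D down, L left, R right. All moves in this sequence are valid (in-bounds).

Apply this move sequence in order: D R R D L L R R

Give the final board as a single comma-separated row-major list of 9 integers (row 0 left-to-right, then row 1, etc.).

Answer: 3, 7, 5, 8, 4, 6, 2, 1, 0

Derivation:
After move 1 (D):
3 7 5
0 8 4
2 1 6

After move 2 (R):
3 7 5
8 0 4
2 1 6

After move 3 (R):
3 7 5
8 4 0
2 1 6

After move 4 (D):
3 7 5
8 4 6
2 1 0

After move 5 (L):
3 7 5
8 4 6
2 0 1

After move 6 (L):
3 7 5
8 4 6
0 2 1

After move 7 (R):
3 7 5
8 4 6
2 0 1

After move 8 (R):
3 7 5
8 4 6
2 1 0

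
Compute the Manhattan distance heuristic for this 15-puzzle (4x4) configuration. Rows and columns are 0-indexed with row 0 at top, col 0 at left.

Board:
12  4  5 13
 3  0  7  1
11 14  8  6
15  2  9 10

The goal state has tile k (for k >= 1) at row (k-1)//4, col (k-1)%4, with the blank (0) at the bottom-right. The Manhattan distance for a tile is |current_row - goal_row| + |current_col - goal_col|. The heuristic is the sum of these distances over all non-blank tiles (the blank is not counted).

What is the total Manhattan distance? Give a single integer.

Tile 12: (0,0)->(2,3) = 5
Tile 4: (0,1)->(0,3) = 2
Tile 5: (0,2)->(1,0) = 3
Tile 13: (0,3)->(3,0) = 6
Tile 3: (1,0)->(0,2) = 3
Tile 7: (1,2)->(1,2) = 0
Tile 1: (1,3)->(0,0) = 4
Tile 11: (2,0)->(2,2) = 2
Tile 14: (2,1)->(3,1) = 1
Tile 8: (2,2)->(1,3) = 2
Tile 6: (2,3)->(1,1) = 3
Tile 15: (3,0)->(3,2) = 2
Tile 2: (3,1)->(0,1) = 3
Tile 9: (3,2)->(2,0) = 3
Tile 10: (3,3)->(2,1) = 3
Sum: 5 + 2 + 3 + 6 + 3 + 0 + 4 + 2 + 1 + 2 + 3 + 2 + 3 + 3 + 3 = 42

Answer: 42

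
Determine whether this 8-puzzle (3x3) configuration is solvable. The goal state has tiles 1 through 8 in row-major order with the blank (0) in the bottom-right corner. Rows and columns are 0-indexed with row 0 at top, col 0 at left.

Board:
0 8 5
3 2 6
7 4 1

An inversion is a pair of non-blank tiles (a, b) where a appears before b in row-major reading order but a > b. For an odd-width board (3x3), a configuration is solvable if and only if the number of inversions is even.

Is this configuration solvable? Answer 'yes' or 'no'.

Inversions (pairs i<j in row-major order where tile[i] > tile[j] > 0): 19
19 is odd, so the puzzle is not solvable.

Answer: no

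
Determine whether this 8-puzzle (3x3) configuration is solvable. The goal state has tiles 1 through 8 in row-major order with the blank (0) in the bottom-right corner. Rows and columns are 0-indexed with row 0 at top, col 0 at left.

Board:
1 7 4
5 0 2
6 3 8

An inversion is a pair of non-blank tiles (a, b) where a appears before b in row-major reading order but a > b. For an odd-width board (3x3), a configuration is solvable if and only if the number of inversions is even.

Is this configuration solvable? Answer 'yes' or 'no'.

Answer: yes

Derivation:
Inversions (pairs i<j in row-major order where tile[i] > tile[j] > 0): 10
10 is even, so the puzzle is solvable.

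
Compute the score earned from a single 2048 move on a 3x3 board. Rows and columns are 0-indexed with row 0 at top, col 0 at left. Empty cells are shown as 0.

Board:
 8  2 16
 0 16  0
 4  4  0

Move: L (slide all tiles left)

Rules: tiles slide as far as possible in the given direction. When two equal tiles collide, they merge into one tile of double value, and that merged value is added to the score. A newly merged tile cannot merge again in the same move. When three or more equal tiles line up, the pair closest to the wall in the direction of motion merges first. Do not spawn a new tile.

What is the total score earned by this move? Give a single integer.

Slide left:
row 0: [8, 2, 16] -> [8, 2, 16]  score +0 (running 0)
row 1: [0, 16, 0] -> [16, 0, 0]  score +0 (running 0)
row 2: [4, 4, 0] -> [8, 0, 0]  score +8 (running 8)
Board after move:
 8  2 16
16  0  0
 8  0  0

Answer: 8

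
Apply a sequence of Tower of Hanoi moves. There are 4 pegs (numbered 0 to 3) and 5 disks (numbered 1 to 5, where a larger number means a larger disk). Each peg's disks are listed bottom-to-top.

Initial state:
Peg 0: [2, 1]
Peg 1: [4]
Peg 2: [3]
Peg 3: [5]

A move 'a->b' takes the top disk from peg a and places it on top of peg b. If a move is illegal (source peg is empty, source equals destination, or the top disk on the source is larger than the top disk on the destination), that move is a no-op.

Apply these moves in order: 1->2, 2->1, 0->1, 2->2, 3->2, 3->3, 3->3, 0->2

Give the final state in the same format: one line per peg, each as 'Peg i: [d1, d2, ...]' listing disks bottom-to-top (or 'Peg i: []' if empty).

Answer: Peg 0: []
Peg 1: [4, 3, 1]
Peg 2: [5, 2]
Peg 3: []

Derivation:
After move 1 (1->2):
Peg 0: [2, 1]
Peg 1: [4]
Peg 2: [3]
Peg 3: [5]

After move 2 (2->1):
Peg 0: [2, 1]
Peg 1: [4, 3]
Peg 2: []
Peg 3: [5]

After move 3 (0->1):
Peg 0: [2]
Peg 1: [4, 3, 1]
Peg 2: []
Peg 3: [5]

After move 4 (2->2):
Peg 0: [2]
Peg 1: [4, 3, 1]
Peg 2: []
Peg 3: [5]

After move 5 (3->2):
Peg 0: [2]
Peg 1: [4, 3, 1]
Peg 2: [5]
Peg 3: []

After move 6 (3->3):
Peg 0: [2]
Peg 1: [4, 3, 1]
Peg 2: [5]
Peg 3: []

After move 7 (3->3):
Peg 0: [2]
Peg 1: [4, 3, 1]
Peg 2: [5]
Peg 3: []

After move 8 (0->2):
Peg 0: []
Peg 1: [4, 3, 1]
Peg 2: [5, 2]
Peg 3: []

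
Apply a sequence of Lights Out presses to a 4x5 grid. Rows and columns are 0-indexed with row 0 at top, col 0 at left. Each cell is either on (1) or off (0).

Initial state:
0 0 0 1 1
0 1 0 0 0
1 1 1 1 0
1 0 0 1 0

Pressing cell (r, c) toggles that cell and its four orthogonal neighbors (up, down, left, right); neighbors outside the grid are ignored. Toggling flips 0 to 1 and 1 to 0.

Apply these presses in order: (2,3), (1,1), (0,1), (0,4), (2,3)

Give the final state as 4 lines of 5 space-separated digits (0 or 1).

After press 1 at (2,3):
0 0 0 1 1
0 1 0 1 0
1 1 0 0 1
1 0 0 0 0

After press 2 at (1,1):
0 1 0 1 1
1 0 1 1 0
1 0 0 0 1
1 0 0 0 0

After press 3 at (0,1):
1 0 1 1 1
1 1 1 1 0
1 0 0 0 1
1 0 0 0 0

After press 4 at (0,4):
1 0 1 0 0
1 1 1 1 1
1 0 0 0 1
1 0 0 0 0

After press 5 at (2,3):
1 0 1 0 0
1 1 1 0 1
1 0 1 1 0
1 0 0 1 0

Answer: 1 0 1 0 0
1 1 1 0 1
1 0 1 1 0
1 0 0 1 0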